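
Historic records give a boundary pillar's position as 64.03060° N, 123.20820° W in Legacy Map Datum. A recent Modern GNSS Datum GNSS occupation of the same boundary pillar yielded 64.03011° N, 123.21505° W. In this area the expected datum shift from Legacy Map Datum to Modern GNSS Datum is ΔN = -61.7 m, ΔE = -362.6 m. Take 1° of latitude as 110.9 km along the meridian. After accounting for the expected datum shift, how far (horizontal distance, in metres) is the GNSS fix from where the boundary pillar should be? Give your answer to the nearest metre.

31 m

Observed coordinate differences: Δφ = -0.00049°, Δλ = -0.00685°.
Converting to metres (1° lat = 110900 m, cos φ = 0.437891): observed ΔN = -54.3 m, observed ΔE = -332.7 m.
Subtracting the expected shift leaves a residual of -54.3 − (-61.7) = 7.4 m north and -332.7 − (-362.6) = 29.9 m east.
Residual distance = √(7.4² + 29.9²) = 30.8 m.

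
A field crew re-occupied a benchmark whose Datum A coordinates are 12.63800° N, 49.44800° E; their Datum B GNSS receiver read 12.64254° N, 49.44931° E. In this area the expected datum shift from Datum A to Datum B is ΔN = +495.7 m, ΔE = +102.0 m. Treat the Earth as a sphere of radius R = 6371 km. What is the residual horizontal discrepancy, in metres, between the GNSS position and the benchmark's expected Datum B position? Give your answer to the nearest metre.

41 m

Observed coordinate differences: Δφ = +0.00454°, Δλ = +0.00131°.
Converting to metres (1° lat = 111195 m, cos φ = 0.975772): observed ΔN = 504.8 m, observed ΔE = 142.1 m.
Subtracting the expected shift leaves a residual of 504.8 − (495.7) = 9.1 m north and 142.1 − (102.0) = 40.1 m east.
Residual distance = √(9.1² + 40.1²) = 41.2 m.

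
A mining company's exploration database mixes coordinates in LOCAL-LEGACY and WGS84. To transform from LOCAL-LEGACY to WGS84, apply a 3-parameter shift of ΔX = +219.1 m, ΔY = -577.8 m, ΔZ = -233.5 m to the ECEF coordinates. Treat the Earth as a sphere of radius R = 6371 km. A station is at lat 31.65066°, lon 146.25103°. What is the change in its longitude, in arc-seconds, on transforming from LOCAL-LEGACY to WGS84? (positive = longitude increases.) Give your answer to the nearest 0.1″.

sin φ = 0.524739, cos φ = 0.851263, sin λ = 0.555555, cos λ = -0.831480.
East component: ΔE = −sin λ·ΔX + cos λ·ΔY = −(0.555555)(219.1) + (-0.831480)(-577.8) = 358.71 m.
1° of latitude spans πR/180 = 111195 m; at latitude φ, 1° of longitude spans that × cos φ = 94656.2 m, so Δλ = 358.71 / 94656.2 × 3600 = 13.642″.

Δλ = 13.6″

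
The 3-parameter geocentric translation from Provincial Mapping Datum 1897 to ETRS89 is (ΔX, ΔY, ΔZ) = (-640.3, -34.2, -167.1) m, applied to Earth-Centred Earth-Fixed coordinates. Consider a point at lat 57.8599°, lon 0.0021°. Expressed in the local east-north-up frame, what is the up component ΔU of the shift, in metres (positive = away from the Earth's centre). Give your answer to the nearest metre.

At φ = 57.8599°, λ = 0.0021°: sin φ = 0.846750, cos φ = 0.531991, sin λ = 0.000037, cos λ = 1.000000.
ΔU = cos φ cos λ·ΔX + cos φ sin λ·ΔY + sin φ·ΔZ = (0.531991)(1.000000)(-640.3) + (0.531991)(0.000037)(-34.2) + (0.846750)(-167.1) = -482.13 m.

ΔU = -482 m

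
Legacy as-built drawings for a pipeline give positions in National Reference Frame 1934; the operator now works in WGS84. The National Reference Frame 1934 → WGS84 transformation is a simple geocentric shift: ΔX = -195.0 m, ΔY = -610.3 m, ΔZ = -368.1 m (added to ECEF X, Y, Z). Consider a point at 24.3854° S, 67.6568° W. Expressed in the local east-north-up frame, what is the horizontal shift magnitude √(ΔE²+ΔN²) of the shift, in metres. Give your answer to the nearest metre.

The local east axis at (φ, λ) is (−sin λ, cos λ, 0), so ΔE = −sin(-67.6568°)·(-195.0) + cos(-67.6568°)·(-610.3) = -412.37 m.
The local north axis is (−sin φ cos λ, −sin φ sin λ, cos φ), giving ΔN = -30.606 + 233.058 − 335.261 = -132.81 m.
Horizontal magnitude = √(ΔE² + ΔN²) = √((-412.37)² + (-132.81)²) = 433.23 m.

433 m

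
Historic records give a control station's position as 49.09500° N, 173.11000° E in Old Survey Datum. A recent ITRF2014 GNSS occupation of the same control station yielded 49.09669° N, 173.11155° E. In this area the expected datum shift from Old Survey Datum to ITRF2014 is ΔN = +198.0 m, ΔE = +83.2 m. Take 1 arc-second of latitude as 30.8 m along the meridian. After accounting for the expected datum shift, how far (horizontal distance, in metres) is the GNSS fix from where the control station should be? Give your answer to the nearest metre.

Observed coordinate differences: Δφ = +0.00169°, Δλ = +0.00155°.
Converting to metres (1° lat = 110880 m, cos φ = 0.654807): observed ΔN = 187.4 m, observed ΔE = 112.5 m.
Subtracting the expected shift leaves a residual of 187.4 − (198.0) = -10.6 m north and 112.5 − (83.2) = 29.3 m east.
Residual distance = √((-10.6)² + 29.3²) = 31.2 m.

31 m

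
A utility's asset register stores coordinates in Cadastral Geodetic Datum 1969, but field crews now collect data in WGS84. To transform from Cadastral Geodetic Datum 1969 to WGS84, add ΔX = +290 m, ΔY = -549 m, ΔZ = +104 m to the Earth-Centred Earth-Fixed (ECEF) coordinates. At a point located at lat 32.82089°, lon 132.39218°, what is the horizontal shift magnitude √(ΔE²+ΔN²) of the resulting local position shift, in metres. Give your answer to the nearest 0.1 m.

441.6 m

The local east axis at (φ, λ) is (−sin λ, cos λ, 0), so ΔE = −sin(132.39218°)·290 + cos(132.39218°)·(-549) = 155.96 m.
The local north axis is (−sin φ cos λ, −sin φ sin λ, cos φ), giving ΔN = 105.974 + 219.767 + 87.398 = 413.14 m.
Horizontal magnitude = √(ΔE² + ΔN²) = √(155.96² + 413.14²) = 441.60 m.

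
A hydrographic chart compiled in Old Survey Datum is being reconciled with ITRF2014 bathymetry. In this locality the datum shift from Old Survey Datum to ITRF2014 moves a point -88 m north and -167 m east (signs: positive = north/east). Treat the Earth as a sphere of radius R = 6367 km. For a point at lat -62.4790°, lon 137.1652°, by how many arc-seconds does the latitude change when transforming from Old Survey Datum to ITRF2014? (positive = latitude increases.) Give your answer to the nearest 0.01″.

Δφ = -2.85″

On a sphere of radius R, 1 rad of latitude = R, so Δφ = ΔN / R = -88.0 / 6367000 = -1.3821e-05 rad = -2.851″.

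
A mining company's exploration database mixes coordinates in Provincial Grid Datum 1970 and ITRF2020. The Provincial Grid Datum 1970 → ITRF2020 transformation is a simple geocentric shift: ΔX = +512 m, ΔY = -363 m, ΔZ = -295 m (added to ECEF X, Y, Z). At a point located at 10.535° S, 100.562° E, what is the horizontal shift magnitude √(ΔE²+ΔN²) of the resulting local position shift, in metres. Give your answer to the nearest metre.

The local east axis at (φ, λ) is (−sin λ, cos λ, 0), so ΔE = −sin(100.562°)·512 + cos(100.562°)·(-363) = -436.79 m.
The local north axis is (−sin φ cos λ, −sin φ sin λ, cos φ), giving ΔN = -17.159 − 65.245 − 290.027 = -372.43 m.
Horizontal magnitude = √(ΔE² + ΔN²) = √((-436.79)² + (-372.43)²) = 574.01 m.

574 m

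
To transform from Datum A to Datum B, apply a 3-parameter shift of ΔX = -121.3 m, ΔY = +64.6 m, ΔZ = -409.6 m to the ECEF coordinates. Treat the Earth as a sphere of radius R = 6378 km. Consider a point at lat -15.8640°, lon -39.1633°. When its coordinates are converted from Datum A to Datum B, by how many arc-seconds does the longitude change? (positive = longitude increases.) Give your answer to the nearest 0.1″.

Δλ = -0.9″

sin φ = -0.273355, cos φ = 0.961913, sin λ = -0.631533, cos λ = 0.775349.
East component: ΔE = −sin λ·ΔX + cos λ·ΔY = −(-0.631533)(-121.3) + (0.775349)(64.6) = -26.52 m.
1° of latitude spans πR/180 = 111317 m; at latitude φ, 1° of longitude spans that × cos φ = 107077.4 m, so Δλ = -26.52 / 107077.4 × 3600 = -0.892″.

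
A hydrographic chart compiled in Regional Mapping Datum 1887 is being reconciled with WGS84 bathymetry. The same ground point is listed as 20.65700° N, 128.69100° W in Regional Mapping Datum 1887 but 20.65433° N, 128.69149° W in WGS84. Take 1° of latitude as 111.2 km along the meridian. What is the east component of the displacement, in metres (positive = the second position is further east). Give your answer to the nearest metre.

Δφ = 20.65433° − 20.65700° = -0.00267°; Δλ = -128.69149° − -128.69100° = -0.00049°.
ΔN = Δφ × 111200 = -296.9 m; ΔE = Δλ × 111200 × cos(20.65700°) = -0.00049 × 111200 × 0.935709 = -51.0 m.

ΔE = -51 m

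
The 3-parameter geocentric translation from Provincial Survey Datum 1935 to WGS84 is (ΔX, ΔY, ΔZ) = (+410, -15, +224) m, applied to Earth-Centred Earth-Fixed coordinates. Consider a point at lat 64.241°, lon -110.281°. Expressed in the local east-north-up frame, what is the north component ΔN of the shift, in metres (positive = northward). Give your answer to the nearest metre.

ΔN = 213 m

At φ = 64.241°, λ = -110.281°: sin φ = 0.900630, cos φ = 0.434587, sin λ = -0.938004, cos λ = -0.346625.
ΔN = −sin φ cos λ·ΔX − sin φ sin λ·ΔY + cos φ·ΔZ = −(0.900630)(-0.346625)(410) − (0.900630)(-0.938004)(-15) + (0.434587)(224) = 212.67 m.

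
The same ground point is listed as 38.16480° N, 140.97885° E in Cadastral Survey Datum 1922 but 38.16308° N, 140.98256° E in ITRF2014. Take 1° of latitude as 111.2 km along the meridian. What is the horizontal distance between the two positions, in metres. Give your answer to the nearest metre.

377 m

Δφ = 38.16308° − 38.16480° = -0.00172°; Δλ = 140.98256° − 140.97885° = +0.00371°.
ΔN = Δφ × 111200 = -191.3 m; ΔE = Δλ × 111200 × cos(38.16480°) = +0.00371 × 111200 × 0.786237 = 324.4 m.
Distance = √(ΔE² + ΔN²) = √(324.4² + (-191.3)²) = 376.6 m.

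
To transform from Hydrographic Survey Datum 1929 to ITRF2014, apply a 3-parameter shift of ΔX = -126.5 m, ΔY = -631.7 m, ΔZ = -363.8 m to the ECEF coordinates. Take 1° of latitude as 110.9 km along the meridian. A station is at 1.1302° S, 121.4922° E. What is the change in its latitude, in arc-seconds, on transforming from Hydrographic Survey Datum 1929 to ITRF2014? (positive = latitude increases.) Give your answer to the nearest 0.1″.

sin φ = -0.019724, cos φ = 0.999805, sin λ = 0.852711, cos λ = -0.522382.
North component: ΔN = −sin φ cos λ·ΔX − sin φ sin λ·ΔY + cos φ·ΔZ = −(-0.019724)(-0.522382)(-126.5) − (-0.019724)(0.852711)(-631.7) + (0.999805)(-363.8) = -373.05 m.
1° of latitude spans 110900 m, so Δφ = -373.05 / 110900 × 3600 = -12.110″.

Δφ = -12.1″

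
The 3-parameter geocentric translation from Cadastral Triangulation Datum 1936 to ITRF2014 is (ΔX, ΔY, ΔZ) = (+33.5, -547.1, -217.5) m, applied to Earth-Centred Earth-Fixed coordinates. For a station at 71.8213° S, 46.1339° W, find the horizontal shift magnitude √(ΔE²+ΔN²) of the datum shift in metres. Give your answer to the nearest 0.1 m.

484.0 m

At φ = -71.8213°, λ = -46.1339°: sin φ = -0.950088, cos φ = 0.311982, sin λ = -0.720961, cos λ = 0.692975.
ΔE = −sin λ·ΔX + cos λ·ΔY = −(-0.720961)·(33.5) + (0.692975)·(-547.1) = -354.97 m.
ΔN = −sin φ cos λ·ΔX − sin φ sin λ·ΔY + cos φ·ΔZ = −(-0.950088)(0.692975)(33.5) − (-0.950088)(-0.720961)(-547.1) + (0.311982)(-217.5) = 328.95 m.
Horizontal magnitude = √(ΔE² + ΔN²) = √((-354.97)² + 328.95²) = 483.96 m.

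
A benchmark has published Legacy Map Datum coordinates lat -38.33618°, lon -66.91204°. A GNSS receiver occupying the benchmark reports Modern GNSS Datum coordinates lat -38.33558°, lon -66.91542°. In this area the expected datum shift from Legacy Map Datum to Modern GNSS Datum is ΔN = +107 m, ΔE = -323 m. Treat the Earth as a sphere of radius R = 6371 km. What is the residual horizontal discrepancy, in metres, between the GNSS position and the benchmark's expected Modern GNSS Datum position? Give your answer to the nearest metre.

Observed coordinate differences: Δφ = +0.00060°, Δλ = -0.00338°.
Converting to metres (1° lat = 111195 m, cos φ = 0.784385): observed ΔN = 66.7 m, observed ΔE = -294.8 m.
Subtracting the expected shift leaves a residual of 66.7 − (107) = -40.3 m north and -294.8 − (-323) = 28.2 m east.
Residual distance = √((-40.3)² + 28.2²) = 49.2 m.

49 m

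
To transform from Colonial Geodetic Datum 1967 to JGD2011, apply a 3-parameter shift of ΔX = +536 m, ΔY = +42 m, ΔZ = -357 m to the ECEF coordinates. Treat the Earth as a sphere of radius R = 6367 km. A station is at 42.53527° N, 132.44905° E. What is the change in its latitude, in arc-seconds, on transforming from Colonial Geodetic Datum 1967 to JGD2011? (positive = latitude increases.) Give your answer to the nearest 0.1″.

sin φ = 0.676044, cos φ = 0.736861, sin λ = 0.737878, cos λ = -0.674934.
North component: ΔN = −sin φ cos λ·ΔX − sin φ sin λ·ΔY + cos φ·ΔZ = −(0.676044)(-0.674934)(536) − (0.676044)(0.737878)(42) + (0.736861)(-357) = -39.44 m.
1° of latitude spans πR/180 = 111125 m, so Δφ = -39.44 / 111125 × 3600 = -1.278″.

Δφ = -1.3″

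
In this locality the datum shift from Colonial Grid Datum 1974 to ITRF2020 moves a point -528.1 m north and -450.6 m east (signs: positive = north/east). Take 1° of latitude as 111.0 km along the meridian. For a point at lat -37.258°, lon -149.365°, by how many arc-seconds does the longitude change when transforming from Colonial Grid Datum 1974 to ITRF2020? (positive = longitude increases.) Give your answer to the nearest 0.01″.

Δλ = -18.36″

At latitude -37.258°, cos φ = 0.795917.
1° of longitude at this latitude = 111.0 × cos φ = 88.35 km, so Δλ = -450.6 / 88346.8 = -0.0051004° = -18.361″.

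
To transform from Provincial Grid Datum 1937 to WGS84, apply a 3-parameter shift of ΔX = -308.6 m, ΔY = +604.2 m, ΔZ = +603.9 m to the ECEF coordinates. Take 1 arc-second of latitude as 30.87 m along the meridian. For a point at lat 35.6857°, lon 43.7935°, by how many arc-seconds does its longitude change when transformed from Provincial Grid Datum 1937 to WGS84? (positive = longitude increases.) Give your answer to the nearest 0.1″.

sin φ = 0.583339, cos φ = 0.812229, sin λ = 0.692061, cos λ = 0.721839.
East component: ΔE = −sin λ·ΔX + cos λ·ΔY = −(0.692061)(-308.6) + (0.721839)(604.2) = 649.71 m.
1° of latitude spans 3600 × 30.87 = 111132 m; at latitude φ, 1° of longitude spans that × cos φ = 90264.6 m, so Δλ = 649.71 / 90264.6 × 3600 = 25.912″.

Δλ = 25.9″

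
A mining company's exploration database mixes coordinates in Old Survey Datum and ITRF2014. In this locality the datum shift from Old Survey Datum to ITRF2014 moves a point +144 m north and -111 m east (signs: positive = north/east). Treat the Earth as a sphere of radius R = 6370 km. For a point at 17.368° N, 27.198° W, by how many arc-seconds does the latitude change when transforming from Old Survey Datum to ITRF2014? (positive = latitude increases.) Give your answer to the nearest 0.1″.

Δφ = 4.7″

On a sphere of radius R, 1 rad of latitude = R, so Δφ = ΔN / R = 144.0 / 6370000 = 2.2606e-05 rad = 4.663″.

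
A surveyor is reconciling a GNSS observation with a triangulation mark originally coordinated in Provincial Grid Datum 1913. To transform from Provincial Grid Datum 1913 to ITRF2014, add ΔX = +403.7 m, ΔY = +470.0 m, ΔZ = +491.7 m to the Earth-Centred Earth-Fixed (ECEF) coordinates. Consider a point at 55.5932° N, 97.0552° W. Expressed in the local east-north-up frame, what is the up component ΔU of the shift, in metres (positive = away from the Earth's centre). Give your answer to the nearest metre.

ΔU = 114 m

At φ = 55.5932°, λ = -97.0552°: sin φ = 0.825046, cos φ = 0.565065, sin λ = -0.992428, cos λ = -0.122826.
ΔU = cos φ cos λ·ΔX + cos φ sin λ·ΔY + sin φ·ΔZ = (0.565065)(-0.122826)(403.7) + (0.565065)(-0.992428)(470.0) + (0.825046)(491.7) = 114.09 m.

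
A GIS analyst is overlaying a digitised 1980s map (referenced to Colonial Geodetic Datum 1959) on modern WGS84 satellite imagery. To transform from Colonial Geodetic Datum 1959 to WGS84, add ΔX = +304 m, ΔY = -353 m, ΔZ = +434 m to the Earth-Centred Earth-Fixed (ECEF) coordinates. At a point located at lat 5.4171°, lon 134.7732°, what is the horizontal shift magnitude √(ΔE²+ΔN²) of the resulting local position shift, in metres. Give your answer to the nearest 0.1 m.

477.1 m

The local east axis at (φ, λ) is (−sin λ, cos λ, 0), so ΔE = −sin(134.7732°)·304 + cos(134.7732°)·(-353) = 32.81 m.
The local north axis is (−sin φ cos λ, −sin φ sin λ, cos φ), giving ΔN = 20.213 + 23.658 + 432.062 = 475.93 m.
Horizontal magnitude = √(ΔE² + ΔN²) = √(32.81² + 475.93²) = 477.06 m.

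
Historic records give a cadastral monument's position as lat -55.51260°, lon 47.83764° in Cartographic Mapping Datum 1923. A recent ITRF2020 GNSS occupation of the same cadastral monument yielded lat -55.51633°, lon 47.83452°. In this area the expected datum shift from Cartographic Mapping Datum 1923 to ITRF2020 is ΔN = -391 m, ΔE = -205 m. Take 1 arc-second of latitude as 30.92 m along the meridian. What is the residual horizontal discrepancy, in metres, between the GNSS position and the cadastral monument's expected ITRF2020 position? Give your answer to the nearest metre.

Observed coordinate differences: Δφ = -0.00373°, Δλ = -0.00312°.
Converting to metres (1° lat = 111312 m, cos φ = 0.566225): observed ΔN = -415.2 m, observed ΔE = -196.6 m.
Subtracting the expected shift leaves a residual of -415.2 − (-391) = -24.2 m north and -196.6 − (-205) = 8.4 m east.
Residual distance = √((-24.2)² + 8.4²) = 25.6 m.

26 m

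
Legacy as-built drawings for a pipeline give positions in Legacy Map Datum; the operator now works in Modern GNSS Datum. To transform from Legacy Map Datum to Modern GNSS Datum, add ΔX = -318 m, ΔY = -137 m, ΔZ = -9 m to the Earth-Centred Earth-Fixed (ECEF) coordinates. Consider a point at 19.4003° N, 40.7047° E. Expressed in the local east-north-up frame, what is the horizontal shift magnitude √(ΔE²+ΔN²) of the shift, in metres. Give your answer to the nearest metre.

The local east axis at (φ, λ) is (−sin λ, cos λ, 0), so ΔE = −sin(40.7047°)·(-318) + cos(40.7047°)·(-137) = 103.53 m.
The local north axis is (−sin φ cos λ, −sin φ sin λ, cos φ), giving ΔN = 80.075 + 29.678 − 8.489 = 101.26 m.
Horizontal magnitude = √(ΔE² + ΔN²) = √(103.53² + 101.26²) = 144.82 m.

145 m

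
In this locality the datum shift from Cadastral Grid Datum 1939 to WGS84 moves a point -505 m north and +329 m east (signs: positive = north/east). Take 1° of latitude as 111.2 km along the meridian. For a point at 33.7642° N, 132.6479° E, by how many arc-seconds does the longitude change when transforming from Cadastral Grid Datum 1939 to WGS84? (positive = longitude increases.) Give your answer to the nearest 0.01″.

At latitude 33.7642°, cos φ = 0.831332.
1° of longitude at this latitude = 111.2 × cos φ = 92.44 km, so Δλ = 329.0 / 92444.1 = 0.0035589° = 12.812″.

Δλ = 12.81″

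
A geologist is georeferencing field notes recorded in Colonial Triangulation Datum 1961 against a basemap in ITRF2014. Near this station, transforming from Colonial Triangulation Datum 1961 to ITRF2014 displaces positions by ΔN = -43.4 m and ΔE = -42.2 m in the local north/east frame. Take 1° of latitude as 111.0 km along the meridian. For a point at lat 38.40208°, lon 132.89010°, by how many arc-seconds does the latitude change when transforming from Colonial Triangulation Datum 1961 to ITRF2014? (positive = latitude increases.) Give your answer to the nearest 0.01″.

Δφ = -1.41″

1° of latitude = 111.0 km, so Δφ = -43.4 / 111000 = -0.0003910° = -1.408″.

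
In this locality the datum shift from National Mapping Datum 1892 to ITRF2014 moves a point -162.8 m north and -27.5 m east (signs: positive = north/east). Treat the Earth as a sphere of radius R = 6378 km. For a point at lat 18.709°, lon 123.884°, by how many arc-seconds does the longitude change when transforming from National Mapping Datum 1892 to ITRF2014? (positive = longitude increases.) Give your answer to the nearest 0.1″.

Δλ = -0.9″

At latitude 18.709°, cos φ = 0.947160.
One radian of longitude at latitude φ spans R cos φ, so Δλ = ΔE / (R cos φ) = -27.5 / (6378000 × 0.947160) = -4.5522e-06 rad = -0.939″.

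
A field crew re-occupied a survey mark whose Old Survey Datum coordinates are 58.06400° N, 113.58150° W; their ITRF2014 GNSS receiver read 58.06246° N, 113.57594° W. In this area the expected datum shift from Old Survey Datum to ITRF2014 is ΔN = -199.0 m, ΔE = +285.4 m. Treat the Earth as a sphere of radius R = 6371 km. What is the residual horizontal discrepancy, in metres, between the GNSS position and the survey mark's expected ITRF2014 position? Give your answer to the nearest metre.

50 m

Observed coordinate differences: Δφ = -0.00154°, Δλ = +0.00556°.
Converting to metres (1° lat = 111195 m, cos φ = 0.528972): observed ΔN = -171.2 m, observed ΔE = 327.0 m.
Subtracting the expected shift leaves a residual of -171.2 − (-199.0) = 27.8 m north and 327.0 − (285.4) = 41.6 m east.
Residual distance = √(27.8² + 41.6²) = 50.0 m.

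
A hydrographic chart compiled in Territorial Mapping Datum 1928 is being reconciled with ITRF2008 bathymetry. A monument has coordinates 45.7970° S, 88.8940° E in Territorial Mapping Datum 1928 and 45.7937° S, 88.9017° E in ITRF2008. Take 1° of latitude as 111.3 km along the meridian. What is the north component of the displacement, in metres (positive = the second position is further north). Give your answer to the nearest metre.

ΔN = 367 m

Δφ = -45.7937° − -45.7970° = +0.0033°; Δλ = 88.9017° − 88.8940° = +0.0077°.
ΔN = Δφ × 111300 = 367.3 m; ΔE = Δλ × 111300 × cos(-45.7970°) = +0.0077 × 111300 × 0.697203 = 597.5 m.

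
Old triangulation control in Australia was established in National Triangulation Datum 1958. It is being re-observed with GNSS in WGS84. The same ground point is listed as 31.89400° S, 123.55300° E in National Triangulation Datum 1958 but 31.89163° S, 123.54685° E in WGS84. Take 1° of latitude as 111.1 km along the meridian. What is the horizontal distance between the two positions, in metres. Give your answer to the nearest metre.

637 m

Δφ = -31.89163° − -31.89400° = +0.00237°; Δλ = 123.54685° − 123.55300° = -0.00615°.
ΔN = Δφ × 111100 = 263.3 m; ΔE = Δλ × 111100 × cos(-31.89400°) = -0.00615 × 111100 × 0.849027 = -580.1 m.
Distance = √(ΔE² + ΔN²) = √((-580.1)² + 263.3²) = 637.1 m.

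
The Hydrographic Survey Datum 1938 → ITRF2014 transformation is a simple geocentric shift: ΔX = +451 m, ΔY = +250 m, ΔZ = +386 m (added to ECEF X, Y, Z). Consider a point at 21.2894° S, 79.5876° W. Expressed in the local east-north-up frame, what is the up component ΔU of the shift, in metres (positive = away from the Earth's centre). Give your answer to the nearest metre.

The local up (radial) axis is (cos φ cos λ, cos φ sin λ, sin φ), giving ΔU = 75.948 − 229.104 − 140.148 = -293.30 m.

ΔU = -293 m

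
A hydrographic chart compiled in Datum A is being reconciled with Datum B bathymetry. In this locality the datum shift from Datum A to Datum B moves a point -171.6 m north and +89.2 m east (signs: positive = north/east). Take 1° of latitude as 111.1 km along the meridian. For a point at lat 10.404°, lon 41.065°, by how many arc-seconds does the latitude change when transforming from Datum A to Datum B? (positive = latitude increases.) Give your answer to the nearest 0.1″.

1° of latitude = 111.1 km, so Δφ = -171.6 / 111100 = -0.0015446° = -5.560″.

Δφ = -5.6″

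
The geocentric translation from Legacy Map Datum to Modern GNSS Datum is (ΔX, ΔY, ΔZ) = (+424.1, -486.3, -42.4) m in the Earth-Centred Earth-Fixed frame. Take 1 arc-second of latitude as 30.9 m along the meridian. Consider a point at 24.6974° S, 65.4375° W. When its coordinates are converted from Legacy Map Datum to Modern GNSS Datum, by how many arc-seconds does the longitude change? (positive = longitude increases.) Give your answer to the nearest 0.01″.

Δλ = 6.54″

sin φ = -0.417826, cos φ = 0.908527, sin λ = -0.909508, cos λ = 0.415686.
East component: ΔE = −sin λ·ΔX + cos λ·ΔY = −(-0.909508)(424.1) + (0.415686)(-486.3) = 183.57 m.
1° of latitude spans 3600 × 30.90 = 111240 m; at latitude φ, 1° of longitude spans that × cos φ = 101064.6 m, so Δλ = 183.57 / 101064.6 × 3600 = 6.539″.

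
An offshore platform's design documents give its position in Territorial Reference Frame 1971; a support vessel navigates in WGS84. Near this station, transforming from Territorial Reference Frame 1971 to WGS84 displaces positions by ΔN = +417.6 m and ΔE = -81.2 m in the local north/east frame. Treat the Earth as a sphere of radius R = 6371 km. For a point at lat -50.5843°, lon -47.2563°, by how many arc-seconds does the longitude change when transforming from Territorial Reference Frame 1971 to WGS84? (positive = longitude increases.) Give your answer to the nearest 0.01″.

Δλ = -4.14″

At latitude -50.5843°, cos φ = 0.634942.
One radian of longitude at latitude φ spans R cos φ, so Δλ = ΔE / (R cos φ) = -81.2 / (6371000 × 0.634942) = -2.0073e-05 rad = -4.140″.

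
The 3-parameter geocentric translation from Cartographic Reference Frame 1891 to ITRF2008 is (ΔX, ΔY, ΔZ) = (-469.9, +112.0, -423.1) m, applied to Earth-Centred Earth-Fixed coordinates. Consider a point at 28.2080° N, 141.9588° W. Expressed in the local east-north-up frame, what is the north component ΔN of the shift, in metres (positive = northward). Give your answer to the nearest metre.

ΔN = -515 m

At φ = 28.2080°, λ = -141.9588°: sin φ = 0.472674, cos φ = 0.881237, sin λ = -0.616228, cos λ = -0.787568.
ΔN = −sin φ cos λ·ΔX − sin φ sin λ·ΔY + cos φ·ΔZ = −(0.472674)(-0.787568)(-469.9) − (0.472674)(-0.616228)(112.0) + (0.881237)(-423.1) = -515.16 m.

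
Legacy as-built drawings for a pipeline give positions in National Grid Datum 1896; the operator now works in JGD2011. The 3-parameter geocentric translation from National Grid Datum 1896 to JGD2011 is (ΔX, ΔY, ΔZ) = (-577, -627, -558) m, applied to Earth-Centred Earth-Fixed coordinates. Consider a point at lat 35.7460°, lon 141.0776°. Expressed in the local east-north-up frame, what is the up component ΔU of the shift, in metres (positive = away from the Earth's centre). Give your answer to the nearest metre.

ΔU = -281 m

The local up (radial) axis is (cos φ cos λ, cos φ sin λ, sin φ), giving ΔU = 364.338 − 319.714 − 325.980 = -281.36 m.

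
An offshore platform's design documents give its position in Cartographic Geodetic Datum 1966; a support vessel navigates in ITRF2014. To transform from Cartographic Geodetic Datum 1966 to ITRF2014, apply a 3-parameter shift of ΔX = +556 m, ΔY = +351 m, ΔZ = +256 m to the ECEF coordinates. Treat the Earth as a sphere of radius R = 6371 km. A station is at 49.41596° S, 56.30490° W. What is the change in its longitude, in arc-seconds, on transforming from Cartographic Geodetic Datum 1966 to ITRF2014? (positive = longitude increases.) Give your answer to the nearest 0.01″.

sin φ = -0.759453, cos φ = 0.650563, sin λ = -0.832002, cos λ = 0.554773.
East component: ΔE = −sin λ·ΔX + cos λ·ΔY = −(-0.832002)(556) + (0.554773)(351) = 657.32 m.
1° of latitude spans πR/180 = 111195 m; at latitude φ, 1° of longitude spans that × cos φ = 72339.3 m, so Δλ = 657.32 / 72339.3 × 3600 = 32.712″.

Δλ = 32.71″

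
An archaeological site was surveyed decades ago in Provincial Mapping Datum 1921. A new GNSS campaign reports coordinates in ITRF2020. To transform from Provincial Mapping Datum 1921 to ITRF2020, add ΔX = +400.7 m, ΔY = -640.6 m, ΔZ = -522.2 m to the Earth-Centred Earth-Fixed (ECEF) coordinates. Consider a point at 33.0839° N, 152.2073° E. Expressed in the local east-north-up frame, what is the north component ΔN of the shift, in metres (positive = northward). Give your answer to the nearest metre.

At φ = 33.0839°, λ = 152.2073°: sin φ = 0.545867, cos φ = 0.837872, sin λ = 0.466274, cos λ = -0.884640.
ΔN = −sin φ cos λ·ΔX − sin φ sin λ·ΔY + cos φ·ΔZ = −(0.545867)(-0.884640)(400.7) − (0.545867)(0.466274)(-640.6) + (0.837872)(-522.2) = -80.99 m.

ΔN = -81 m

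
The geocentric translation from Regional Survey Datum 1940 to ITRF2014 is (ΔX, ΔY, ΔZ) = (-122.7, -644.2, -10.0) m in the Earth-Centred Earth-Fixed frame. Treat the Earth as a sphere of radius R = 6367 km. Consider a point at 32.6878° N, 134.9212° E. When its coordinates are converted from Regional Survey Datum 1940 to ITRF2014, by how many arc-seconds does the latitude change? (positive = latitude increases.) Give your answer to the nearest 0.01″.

Δφ = 6.19″

sin φ = 0.540061, cos φ = 0.841626, sin λ = 0.708079, cos λ = -0.706134.
North component: ΔN = −sin φ cos λ·ΔX − sin φ sin λ·ΔY + cos φ·ΔZ = −(0.540061)(-0.706134)(-122.7) − (0.540061)(0.708079)(-644.2) + (0.841626)(-10.0) = 191.14 m.
1° of latitude spans πR/180 = 111125 m, so Δφ = 191.14 / 111125 × 3600 = 6.192″.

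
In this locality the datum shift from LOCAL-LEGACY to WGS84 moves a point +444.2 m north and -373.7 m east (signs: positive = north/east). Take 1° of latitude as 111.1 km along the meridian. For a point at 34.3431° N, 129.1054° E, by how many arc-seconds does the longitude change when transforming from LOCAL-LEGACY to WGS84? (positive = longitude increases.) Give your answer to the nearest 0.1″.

Δλ = -14.7″

At latitude 34.3431°, cos φ = 0.825674.
1° of longitude at this latitude = 111.1 × cos φ = 91.73 km, so Δλ = -373.7 / 91732.4 = -0.0040738° = -14.666″.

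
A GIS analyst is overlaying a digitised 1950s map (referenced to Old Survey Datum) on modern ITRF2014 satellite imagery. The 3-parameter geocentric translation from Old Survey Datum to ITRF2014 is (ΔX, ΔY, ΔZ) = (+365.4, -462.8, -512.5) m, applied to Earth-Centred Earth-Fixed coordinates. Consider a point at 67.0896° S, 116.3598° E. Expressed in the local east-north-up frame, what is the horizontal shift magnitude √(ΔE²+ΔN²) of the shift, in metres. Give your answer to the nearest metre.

The local east axis at (φ, λ) is (−sin λ, cos λ, 0), so ΔE = −sin(116.3598°)·365.4 + cos(116.3598°)·(-462.8) = -121.92 m.
The local north axis is (−sin φ cos λ, −sin φ sin λ, cos φ), giving ΔN = -149.442 − 381.968 − 199.512 = -730.92 m.
Horizontal magnitude = √(ΔE² + ΔN²) = √((-121.92)² + (-730.92)²) = 741.02 m.

741 m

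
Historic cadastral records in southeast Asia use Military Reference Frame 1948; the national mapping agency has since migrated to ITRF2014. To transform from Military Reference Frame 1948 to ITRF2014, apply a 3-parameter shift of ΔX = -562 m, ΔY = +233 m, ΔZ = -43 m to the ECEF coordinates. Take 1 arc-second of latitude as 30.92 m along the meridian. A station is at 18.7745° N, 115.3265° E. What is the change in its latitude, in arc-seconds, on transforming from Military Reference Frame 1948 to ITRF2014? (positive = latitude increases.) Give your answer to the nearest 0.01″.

Δφ = -6.01″

sin φ = 0.321844, cos φ = 0.946793, sin λ = 0.903885, cos λ = -0.427776.
North component: ΔN = −sin φ cos λ·ΔX − sin φ sin λ·ΔY + cos φ·ΔZ = −(0.321844)(-0.427776)(-562) − (0.321844)(0.903885)(233) + (0.946793)(-43) = -185.87 m.
1° of latitude spans 3600 × 30.92 = 111312 m, so Δφ = -185.87 / 111312 × 3600 = -6.011″.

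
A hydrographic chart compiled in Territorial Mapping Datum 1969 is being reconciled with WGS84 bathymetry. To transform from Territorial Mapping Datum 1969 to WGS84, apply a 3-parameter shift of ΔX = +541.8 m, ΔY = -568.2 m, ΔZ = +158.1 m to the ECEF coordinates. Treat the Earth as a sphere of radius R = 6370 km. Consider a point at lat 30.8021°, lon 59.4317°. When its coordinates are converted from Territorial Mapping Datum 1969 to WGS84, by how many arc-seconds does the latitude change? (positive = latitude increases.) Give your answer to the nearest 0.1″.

sin φ = 0.512074, cos φ = 0.858941, sin λ = 0.861024, cos λ = 0.508565.
North component: ΔN = −sin φ cos λ·ΔX − sin φ sin λ·ΔY + cos φ·ΔZ = −(0.512074)(0.508565)(541.8) − (0.512074)(0.861024)(-568.2) + (0.858941)(158.1) = 245.23 m.
1° of latitude spans πR/180 = 111177 m, so Δφ = 245.23 / 111177 × 3600 = 7.941″.

Δφ = 7.9″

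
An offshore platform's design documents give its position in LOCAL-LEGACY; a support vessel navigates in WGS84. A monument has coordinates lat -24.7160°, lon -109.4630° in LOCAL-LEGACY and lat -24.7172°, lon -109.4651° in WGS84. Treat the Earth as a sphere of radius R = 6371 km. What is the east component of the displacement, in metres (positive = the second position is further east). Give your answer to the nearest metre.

ΔE = -212 m

Δφ = -24.7172° − -24.7160° = -0.0012°; Δλ = -109.4651° − -109.4630° = -0.0021°.
1° along a meridian = πR/180 = 111195 m.
ΔN = Δφ × 111195 = -133.4 m; ΔE = Δλ × 111195 × cos(-24.7160°) = -0.0021 × 111195 × 0.908391 = -212.1 m.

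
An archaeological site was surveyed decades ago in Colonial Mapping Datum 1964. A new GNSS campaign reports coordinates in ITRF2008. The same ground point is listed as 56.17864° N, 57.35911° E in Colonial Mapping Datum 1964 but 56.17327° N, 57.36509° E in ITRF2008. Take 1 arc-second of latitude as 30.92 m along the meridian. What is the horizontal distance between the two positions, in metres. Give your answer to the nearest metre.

703 m

Δφ = 56.17327° − 56.17864° = -0.00537°; Δλ = 57.36509° − 57.35911° = +0.00598°.
1° of latitude = 3600 × 30.92 = 111312 m.
ΔN = Δφ × 111312 = -597.7 m; ΔE = Δλ × 111312 × cos(56.17864°) = +0.00598 × 111312 × 0.556605 = 370.5 m.
Distance = √(ΔE² + ΔN²) = √(370.5² + (-597.7)²) = 703.3 m.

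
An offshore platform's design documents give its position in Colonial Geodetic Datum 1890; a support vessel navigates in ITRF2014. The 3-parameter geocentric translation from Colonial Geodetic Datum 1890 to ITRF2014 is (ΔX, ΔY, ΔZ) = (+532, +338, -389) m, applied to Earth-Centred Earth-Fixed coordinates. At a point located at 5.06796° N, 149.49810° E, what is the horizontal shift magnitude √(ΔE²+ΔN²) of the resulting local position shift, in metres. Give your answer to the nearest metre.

668 m

The local east axis at (φ, λ) is (−sin λ, cos λ, 0), so ΔE = −sin(149.49810°)·532 + cos(149.49810°)·338 = -561.25 m.
The local north axis is (−sin φ cos λ, −sin φ sin λ, cos φ), giving ΔN = 40.492 − 15.155 − 387.479 = -362.14 m.
Horizontal magnitude = √(ΔE² + ΔN²) = √((-561.25)² + (-362.14)²) = 667.94 m.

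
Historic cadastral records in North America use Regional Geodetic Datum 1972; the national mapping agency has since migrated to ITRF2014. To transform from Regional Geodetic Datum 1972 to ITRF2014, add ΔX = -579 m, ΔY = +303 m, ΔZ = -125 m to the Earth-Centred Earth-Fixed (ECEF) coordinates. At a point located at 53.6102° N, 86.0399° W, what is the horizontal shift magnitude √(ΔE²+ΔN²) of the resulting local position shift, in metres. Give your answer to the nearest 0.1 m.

592.0 m

At φ = 53.6102°, λ = -86.0399°: sin φ = 0.804999, cos φ = 0.593276, sin λ = -0.997612, cos λ = 0.069062.
ΔE = −sin λ·ΔX + cos λ·ΔY = −(-0.997612)·(-579) + (0.069062)·(303) = -556.69 m.
ΔN = −sin φ cos λ·ΔX − sin φ sin λ·ΔY + cos φ·ΔZ = −(0.804999)(0.069062)(-579) − (0.804999)(-0.997612)(303) + (0.593276)(-125) = 201.36 m.
Horizontal magnitude = √(ΔE² + ΔN²) = √((-556.69)² + 201.36²) = 591.99 m.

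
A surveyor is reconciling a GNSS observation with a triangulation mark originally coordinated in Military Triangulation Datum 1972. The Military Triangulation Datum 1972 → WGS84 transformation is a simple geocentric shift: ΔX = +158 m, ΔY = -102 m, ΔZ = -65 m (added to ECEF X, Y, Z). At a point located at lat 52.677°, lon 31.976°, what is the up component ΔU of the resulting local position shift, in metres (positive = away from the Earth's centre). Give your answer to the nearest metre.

At φ = 52.677°, λ = 31.976°: sin φ = 0.795230, cos φ = 0.606308, sin λ = 0.529564, cos λ = 0.848270.
ΔU = cos φ cos λ·ΔX + cos φ sin λ·ΔY + sin φ·ΔZ = (0.606308)(0.848270)(158) + (0.606308)(0.529564)(-102) + (0.795230)(-65) = -3.18 m.

ΔU = -3 m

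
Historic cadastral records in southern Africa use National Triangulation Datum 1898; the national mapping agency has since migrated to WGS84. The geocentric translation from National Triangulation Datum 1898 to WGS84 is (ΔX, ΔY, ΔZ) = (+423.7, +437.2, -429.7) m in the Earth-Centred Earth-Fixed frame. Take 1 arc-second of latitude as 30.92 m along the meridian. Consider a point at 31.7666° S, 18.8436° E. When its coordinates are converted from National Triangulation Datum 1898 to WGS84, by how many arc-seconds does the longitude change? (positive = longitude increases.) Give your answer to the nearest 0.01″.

Δλ = 10.53″

sin φ = -0.526460, cos φ = 0.850200, sin λ = 0.322986, cos λ = 0.946404.
East component: ΔE = −sin λ·ΔX + cos λ·ΔY = −(0.322986)(423.7) + (0.946404)(437.2) = 276.92 m.
1° of latitude spans 3600 × 30.92 = 111312 m; at latitude φ, 1° of longitude spans that × cos φ = 94637.4 m, so Δλ = 276.92 / 94637.4 × 3600 = 10.534″.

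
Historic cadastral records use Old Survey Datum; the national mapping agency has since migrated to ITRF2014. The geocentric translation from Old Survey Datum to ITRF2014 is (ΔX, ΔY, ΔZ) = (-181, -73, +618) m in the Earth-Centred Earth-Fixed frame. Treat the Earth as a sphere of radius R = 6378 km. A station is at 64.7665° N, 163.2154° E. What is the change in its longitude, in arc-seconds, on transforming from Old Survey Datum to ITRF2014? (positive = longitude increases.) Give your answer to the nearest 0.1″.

Δλ = 9.3″

sin φ = 0.904578, cos φ = 0.426308, sin λ = 0.288774, cos λ = -0.957397.
East component: ΔE = −sin λ·ΔX + cos λ·ΔY = −(0.288774)(-181) + (-0.957397)(-73) = 122.16 m.
1° of latitude spans πR/180 = 111317 m; at latitude φ, 1° of longitude spans that × cos φ = 47455.4 m, so Δλ = 122.16 / 47455.4 × 3600 = 9.267″.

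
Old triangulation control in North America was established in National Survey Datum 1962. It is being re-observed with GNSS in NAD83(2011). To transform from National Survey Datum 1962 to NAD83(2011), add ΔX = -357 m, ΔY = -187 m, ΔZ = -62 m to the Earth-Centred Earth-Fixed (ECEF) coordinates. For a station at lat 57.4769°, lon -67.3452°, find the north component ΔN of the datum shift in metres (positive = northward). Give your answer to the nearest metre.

The local north axis is (−sin φ cos λ, −sin φ sin λ, cos φ), giving ΔN = 115.944 − 145.508 − 33.334 = -62.90 m.

ΔN = -63 m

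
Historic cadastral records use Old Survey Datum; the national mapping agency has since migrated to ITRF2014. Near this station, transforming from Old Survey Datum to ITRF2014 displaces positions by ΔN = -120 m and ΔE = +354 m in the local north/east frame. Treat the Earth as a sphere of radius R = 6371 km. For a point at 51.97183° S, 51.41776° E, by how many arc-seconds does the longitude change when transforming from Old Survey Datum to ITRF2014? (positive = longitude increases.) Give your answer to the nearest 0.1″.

At latitude -51.97183°, cos φ = 0.616049.
One radian of longitude at latitude φ spans R cos φ, so Δλ = ΔE / (R cos φ) = 354.0 / (6371000 × 0.616049) = 9.0195e-05 rad = 18.604″.

Δλ = 18.6″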